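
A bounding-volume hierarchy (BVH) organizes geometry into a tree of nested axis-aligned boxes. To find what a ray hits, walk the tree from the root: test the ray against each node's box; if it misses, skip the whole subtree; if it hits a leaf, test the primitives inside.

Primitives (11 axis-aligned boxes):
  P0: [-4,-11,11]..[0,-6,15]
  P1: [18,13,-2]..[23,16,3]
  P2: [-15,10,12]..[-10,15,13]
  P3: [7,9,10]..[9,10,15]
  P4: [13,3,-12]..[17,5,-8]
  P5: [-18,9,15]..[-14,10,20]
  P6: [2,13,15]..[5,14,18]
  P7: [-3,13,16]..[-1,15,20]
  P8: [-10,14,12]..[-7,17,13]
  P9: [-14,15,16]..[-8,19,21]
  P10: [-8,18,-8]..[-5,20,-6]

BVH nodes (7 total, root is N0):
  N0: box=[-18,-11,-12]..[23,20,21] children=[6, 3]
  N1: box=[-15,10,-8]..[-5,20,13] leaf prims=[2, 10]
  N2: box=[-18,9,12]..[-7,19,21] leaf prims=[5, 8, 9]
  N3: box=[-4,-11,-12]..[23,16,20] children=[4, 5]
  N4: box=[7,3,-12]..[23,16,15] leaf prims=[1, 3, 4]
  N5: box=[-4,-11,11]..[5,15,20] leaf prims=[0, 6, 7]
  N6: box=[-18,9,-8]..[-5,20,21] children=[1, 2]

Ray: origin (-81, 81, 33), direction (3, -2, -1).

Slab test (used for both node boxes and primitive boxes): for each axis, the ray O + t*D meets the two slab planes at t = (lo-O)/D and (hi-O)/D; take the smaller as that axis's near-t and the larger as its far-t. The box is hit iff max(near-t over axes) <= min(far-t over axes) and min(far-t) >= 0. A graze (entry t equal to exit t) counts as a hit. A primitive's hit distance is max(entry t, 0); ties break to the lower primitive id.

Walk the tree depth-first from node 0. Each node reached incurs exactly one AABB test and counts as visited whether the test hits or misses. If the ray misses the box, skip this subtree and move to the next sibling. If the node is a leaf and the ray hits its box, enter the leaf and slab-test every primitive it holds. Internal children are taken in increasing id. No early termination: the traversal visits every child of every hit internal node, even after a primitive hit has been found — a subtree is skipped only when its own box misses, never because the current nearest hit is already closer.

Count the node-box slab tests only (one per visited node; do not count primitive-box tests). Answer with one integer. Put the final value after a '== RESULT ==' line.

Trace the traversal:
N0 x:[21,104/3] y:[61/2,46] z:[12,45] -> hit [61/2,104/3], descend [3, 6]
  N3 x:[77/3,104/3] y:[65/2,46] z:[13,45] -> hit [65/2,104/3], descend [4, 5]
    N4 x:[88/3,104/3] y:[65/2,39] z:[18,45] -> hit [65/2,104/3] leaf, test {P1@t=33, P3(miss), P4(miss)}
    N5 x:[77/3,86/3] y:[33,46] z:[13,22] -> miss, prune
  N6 x:[21,76/3] y:[61/2,36] z:[12,41] -> miss, prune

Summary -> nodes [0, 3, 4, 5, 6]; box-tests=5; leaf-entries=1; first=P1

== RESULT ==
5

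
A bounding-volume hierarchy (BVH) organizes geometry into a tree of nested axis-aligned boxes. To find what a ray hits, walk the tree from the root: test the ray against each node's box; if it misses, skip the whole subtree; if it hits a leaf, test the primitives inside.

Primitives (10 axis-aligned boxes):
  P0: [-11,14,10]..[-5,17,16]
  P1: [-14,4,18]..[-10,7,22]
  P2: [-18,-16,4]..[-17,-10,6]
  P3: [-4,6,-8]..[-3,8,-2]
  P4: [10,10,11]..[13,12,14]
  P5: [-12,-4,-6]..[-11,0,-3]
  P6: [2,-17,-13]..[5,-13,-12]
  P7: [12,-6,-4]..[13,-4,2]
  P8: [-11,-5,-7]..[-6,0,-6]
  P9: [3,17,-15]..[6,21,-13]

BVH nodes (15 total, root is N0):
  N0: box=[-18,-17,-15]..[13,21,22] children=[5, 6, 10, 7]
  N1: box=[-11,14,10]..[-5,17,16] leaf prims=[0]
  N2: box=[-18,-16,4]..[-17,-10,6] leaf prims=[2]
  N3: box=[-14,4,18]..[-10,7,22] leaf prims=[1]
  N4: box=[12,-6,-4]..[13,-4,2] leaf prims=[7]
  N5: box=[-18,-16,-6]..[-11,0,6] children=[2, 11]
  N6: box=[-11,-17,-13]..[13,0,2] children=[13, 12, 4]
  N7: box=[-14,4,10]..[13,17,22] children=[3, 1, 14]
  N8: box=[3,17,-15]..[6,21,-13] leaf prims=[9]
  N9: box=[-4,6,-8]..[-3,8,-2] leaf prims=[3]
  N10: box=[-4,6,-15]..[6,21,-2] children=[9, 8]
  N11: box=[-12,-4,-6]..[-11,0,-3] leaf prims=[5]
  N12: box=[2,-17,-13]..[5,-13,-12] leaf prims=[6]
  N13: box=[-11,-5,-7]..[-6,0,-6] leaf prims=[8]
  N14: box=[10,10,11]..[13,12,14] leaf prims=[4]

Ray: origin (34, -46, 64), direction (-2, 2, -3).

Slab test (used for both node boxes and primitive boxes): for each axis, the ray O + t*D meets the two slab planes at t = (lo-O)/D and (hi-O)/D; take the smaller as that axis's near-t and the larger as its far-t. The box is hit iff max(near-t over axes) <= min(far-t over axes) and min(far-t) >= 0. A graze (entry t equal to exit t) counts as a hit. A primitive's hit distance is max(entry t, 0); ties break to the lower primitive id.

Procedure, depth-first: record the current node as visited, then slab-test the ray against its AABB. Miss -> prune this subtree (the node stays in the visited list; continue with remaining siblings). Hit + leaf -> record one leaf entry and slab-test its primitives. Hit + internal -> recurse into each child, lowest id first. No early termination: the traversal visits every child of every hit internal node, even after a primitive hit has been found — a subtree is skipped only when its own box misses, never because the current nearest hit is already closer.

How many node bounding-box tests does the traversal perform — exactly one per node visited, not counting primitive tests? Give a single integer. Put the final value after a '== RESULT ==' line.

Traverse from the root:
N0 x:[21/2,26] y:[29/2,67/2] z:[14,79/3] -> hit [29/2,26], descend [5, 6, 7, 10]
  N5 x:[45/2,26] y:[15,23] z:[58/3,70/3] -> hit [45/2,23], descend [2, 11]
    N2 x:[51/2,26] y:[15,18] z:[58/3,20] -> miss, prune
    N11 x:[45/2,23] y:[21,23] z:[67/3,70/3] -> hit [45/2,23] leaf, test {P5@t=45/2}
  N6 x:[21/2,45/2] y:[29/2,23] z:[62/3,77/3] -> hit [62/3,45/2], descend [4, 12, 13]
    N4 x:[21/2,11] y:[20,21] z:[62/3,68/3] -> miss, prune
    N12 x:[29/2,16] y:[29/2,33/2] z:[76/3,77/3] -> miss, prune
    N13 x:[20,45/2] y:[41/2,23] z:[70/3,71/3] -> miss, prune
  N7 x:[21/2,24] y:[25,63/2] z:[14,18] -> miss, prune
  N10 x:[14,19] y:[26,67/2] z:[22,79/3] -> miss, prune

order=[0, 5, 2, 11, 6, 4, 12, 13, 7, 10]  |boxes|=10  |leaves|=1  hit=P5

== RESULT ==
10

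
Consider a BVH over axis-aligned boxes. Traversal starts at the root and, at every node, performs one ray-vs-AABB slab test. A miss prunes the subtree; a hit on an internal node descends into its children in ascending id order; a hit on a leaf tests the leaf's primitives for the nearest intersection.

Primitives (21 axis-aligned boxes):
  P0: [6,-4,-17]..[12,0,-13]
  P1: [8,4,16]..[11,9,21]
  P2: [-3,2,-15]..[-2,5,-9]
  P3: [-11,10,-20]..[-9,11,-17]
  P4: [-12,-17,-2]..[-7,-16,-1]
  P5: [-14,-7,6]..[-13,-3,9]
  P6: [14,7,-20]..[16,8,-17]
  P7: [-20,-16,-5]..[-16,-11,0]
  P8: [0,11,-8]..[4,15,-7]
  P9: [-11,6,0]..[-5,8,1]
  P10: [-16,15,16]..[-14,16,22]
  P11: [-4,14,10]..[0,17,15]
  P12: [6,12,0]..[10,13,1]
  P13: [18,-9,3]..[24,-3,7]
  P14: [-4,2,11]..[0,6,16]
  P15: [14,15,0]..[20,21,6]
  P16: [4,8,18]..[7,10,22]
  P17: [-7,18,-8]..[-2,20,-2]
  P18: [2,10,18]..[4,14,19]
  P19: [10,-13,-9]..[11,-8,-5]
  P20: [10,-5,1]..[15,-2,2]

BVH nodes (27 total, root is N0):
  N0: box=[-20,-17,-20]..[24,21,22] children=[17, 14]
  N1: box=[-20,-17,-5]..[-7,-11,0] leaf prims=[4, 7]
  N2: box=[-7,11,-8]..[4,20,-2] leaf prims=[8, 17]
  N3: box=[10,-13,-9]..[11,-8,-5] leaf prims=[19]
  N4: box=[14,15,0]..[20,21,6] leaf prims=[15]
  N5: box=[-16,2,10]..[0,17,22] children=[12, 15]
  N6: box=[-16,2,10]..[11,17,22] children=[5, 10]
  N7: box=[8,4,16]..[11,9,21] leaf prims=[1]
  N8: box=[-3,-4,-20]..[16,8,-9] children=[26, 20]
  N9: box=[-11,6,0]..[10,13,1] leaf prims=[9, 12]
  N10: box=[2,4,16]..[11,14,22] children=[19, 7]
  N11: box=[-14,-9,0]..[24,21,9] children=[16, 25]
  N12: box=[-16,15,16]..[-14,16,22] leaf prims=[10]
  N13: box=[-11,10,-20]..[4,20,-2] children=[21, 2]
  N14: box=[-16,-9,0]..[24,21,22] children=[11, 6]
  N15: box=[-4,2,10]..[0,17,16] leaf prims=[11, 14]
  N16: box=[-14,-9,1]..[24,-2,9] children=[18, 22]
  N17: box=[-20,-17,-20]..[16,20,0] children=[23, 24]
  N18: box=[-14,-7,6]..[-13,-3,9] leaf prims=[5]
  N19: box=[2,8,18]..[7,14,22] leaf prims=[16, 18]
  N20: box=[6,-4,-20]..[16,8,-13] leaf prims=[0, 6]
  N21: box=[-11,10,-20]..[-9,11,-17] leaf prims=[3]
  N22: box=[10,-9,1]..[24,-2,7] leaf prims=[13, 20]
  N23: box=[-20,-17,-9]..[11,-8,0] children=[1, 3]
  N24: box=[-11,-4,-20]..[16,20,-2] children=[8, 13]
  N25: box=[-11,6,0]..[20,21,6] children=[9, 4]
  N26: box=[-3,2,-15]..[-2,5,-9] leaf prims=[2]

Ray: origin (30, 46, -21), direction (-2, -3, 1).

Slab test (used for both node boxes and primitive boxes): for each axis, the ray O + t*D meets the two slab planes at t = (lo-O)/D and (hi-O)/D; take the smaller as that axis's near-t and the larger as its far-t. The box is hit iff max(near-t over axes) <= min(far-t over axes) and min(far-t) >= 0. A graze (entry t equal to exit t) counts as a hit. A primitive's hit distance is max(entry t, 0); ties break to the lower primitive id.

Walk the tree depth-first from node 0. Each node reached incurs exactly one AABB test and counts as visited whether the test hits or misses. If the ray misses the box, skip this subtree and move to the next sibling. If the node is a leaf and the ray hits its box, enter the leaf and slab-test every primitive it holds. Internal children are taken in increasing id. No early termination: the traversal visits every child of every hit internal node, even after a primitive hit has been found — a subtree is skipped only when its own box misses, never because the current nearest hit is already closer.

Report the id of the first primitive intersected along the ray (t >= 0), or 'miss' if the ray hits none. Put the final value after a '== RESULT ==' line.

Traverse from the root:
N0 x:[3,25] y:[25/3,21] z:[1,43] -> hit [25/3,21], descend [14, 17]
  N14 x:[3,23] y:[25/3,55/3] z:[21,43] -> miss, prune
  N17 x:[7,25] y:[26/3,21] z:[1,21] -> hit [26/3,21], descend [23, 24]
    N23 x:[19/2,25] y:[18,21] z:[12,21] -> hit [18,21], descend [1, 3]
      N1 x:[37/2,25] y:[19,21] z:[16,21] -> hit [19,21] leaf, test {P4(miss), P7(miss)}
      N3 x:[19/2,10] y:[18,59/3] z:[12,16] -> miss, prune
    N24 x:[7,41/2] y:[26/3,50/3] z:[1,19] -> hit [26/3,50/3], descend [8, 13]
      N8 x:[7,33/2] y:[38/3,50/3] z:[1,12] -> miss, prune
      N13 x:[13,41/2] y:[26/3,12] z:[1,19] -> miss, prune

Summary -> nodes [0, 14, 17, 23, 1, 3, 24, 8, 13]; box-tests=9; leaf-entries=1; first=miss

== RESULT ==
miss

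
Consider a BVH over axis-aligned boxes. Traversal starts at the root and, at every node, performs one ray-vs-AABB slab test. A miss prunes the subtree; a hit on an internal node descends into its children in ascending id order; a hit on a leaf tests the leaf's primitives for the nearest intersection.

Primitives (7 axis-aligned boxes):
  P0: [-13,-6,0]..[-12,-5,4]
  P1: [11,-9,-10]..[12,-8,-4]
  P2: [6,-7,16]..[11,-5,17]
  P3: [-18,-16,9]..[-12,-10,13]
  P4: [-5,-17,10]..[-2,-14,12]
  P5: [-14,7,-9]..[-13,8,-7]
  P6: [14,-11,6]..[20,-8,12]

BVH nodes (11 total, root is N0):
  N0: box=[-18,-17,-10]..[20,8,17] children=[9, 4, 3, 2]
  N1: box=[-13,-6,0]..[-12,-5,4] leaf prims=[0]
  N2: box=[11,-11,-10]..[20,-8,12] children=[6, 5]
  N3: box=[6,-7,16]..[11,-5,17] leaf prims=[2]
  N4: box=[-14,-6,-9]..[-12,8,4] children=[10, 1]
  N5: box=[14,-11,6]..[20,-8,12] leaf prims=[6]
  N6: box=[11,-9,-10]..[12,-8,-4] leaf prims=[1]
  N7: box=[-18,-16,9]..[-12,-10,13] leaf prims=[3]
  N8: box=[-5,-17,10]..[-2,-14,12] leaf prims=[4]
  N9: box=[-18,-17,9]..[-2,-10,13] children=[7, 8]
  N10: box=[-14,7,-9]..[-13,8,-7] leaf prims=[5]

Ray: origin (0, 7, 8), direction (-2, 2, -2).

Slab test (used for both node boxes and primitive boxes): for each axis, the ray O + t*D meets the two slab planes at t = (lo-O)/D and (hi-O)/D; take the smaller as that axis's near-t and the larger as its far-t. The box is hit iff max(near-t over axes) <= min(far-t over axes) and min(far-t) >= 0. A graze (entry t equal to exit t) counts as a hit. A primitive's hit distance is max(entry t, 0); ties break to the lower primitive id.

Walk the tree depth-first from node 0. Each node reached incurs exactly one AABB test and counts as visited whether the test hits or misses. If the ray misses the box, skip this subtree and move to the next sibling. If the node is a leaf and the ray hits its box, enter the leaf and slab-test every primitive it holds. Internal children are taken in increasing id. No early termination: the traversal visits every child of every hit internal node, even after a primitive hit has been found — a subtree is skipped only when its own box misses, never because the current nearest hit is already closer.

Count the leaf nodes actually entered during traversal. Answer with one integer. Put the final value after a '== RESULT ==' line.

Walk:
N0 x:[-10,9] y:[-12,1/2] z:[-9/2,9] -> hit [-9/2,1/2], descend [2, 3, 4, 9]
  N2 x:[-10,-11/2] y:[-9,-15/2] z:[-2,9] -> miss, prune
  N3 x:[-11/2,-3] y:[-7,-6] z:[-9/2,-4] -> miss, prune
  N4 x:[6,7] y:[-13/2,1/2] z:[2,17/2] -> miss, prune
  N9 x:[1,9] y:[-12,-17/2] z:[-5/2,-1/2] -> miss, prune

Visited [0, 2, 3, 4, 9]. Tests: 5 box, 0 leaf. Nearest: miss.

== RESULT ==
0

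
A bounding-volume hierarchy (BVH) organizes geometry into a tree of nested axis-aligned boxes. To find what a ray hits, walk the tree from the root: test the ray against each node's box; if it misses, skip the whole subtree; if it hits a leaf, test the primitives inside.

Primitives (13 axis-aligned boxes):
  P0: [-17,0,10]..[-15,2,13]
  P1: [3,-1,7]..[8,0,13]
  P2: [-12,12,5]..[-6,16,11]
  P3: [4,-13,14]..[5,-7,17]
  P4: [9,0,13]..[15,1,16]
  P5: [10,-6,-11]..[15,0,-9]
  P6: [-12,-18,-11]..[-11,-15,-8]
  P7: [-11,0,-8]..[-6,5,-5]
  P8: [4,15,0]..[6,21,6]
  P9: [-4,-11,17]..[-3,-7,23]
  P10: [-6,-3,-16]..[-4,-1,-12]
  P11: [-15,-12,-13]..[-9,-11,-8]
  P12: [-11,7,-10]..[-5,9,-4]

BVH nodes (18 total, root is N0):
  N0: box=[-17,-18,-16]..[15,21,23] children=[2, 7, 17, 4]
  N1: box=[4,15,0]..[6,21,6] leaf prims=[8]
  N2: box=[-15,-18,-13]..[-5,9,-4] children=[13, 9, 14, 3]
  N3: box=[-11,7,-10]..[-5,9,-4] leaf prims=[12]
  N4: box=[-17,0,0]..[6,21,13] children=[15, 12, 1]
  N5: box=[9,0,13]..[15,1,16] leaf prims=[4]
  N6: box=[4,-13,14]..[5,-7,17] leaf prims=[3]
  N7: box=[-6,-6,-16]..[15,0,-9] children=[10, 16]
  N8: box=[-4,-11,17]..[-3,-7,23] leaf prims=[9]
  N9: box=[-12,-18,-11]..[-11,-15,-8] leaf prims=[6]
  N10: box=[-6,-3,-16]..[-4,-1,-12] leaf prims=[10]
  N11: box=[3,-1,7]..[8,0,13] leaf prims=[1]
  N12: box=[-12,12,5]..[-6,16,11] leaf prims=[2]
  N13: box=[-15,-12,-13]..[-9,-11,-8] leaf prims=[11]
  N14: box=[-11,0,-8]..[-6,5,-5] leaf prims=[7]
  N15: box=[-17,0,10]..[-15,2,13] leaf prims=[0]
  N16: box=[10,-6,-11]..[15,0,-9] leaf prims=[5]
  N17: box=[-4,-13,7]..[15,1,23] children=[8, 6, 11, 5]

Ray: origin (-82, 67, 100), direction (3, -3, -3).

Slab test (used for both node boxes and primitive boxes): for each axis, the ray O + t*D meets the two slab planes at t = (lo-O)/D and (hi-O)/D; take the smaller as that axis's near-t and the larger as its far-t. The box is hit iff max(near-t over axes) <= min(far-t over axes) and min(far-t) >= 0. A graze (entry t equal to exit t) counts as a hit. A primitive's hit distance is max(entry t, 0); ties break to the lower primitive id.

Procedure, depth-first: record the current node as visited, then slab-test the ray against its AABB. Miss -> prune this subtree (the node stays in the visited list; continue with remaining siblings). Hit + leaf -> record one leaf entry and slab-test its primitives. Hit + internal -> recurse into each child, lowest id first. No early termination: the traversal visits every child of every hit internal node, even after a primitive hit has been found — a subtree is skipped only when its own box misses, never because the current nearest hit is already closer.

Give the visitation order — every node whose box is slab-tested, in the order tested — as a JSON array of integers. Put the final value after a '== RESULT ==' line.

Trace the traversal:
N0 x:[65/3,97/3] y:[46/3,85/3] z:[77/3,116/3] -> hit [77/3,85/3], descend [2, 4, 7, 17]
  N2 x:[67/3,77/3] y:[58/3,85/3] z:[104/3,113/3] -> miss, prune
  N4 x:[65/3,88/3] y:[46/3,67/3] z:[29,100/3] -> miss, prune
  N7 x:[76/3,97/3] y:[67/3,73/3] z:[109/3,116/3] -> miss, prune
  N17 x:[26,97/3] y:[22,80/3] z:[77/3,31] -> hit [26,80/3], descend [5, 6, 8, 11]
    N5 x:[91/3,97/3] y:[22,67/3] z:[28,29] -> miss, prune
    N6 x:[86/3,29] y:[74/3,80/3] z:[83/3,86/3] -> miss, prune
    N8 x:[26,79/3] y:[74/3,26] z:[77/3,83/3] -> hit [26,26] leaf, test {P9@t=26}
    N11 x:[85/3,30] y:[67/3,68/3] z:[29,31] -> miss, prune

Visited [0, 2, 4, 7, 17, 5, 6, 8, 11]. Tests: 9 box, 1 leaf. Nearest: P9.

== RESULT ==
[0, 2, 4, 7, 17, 5, 6, 8, 11]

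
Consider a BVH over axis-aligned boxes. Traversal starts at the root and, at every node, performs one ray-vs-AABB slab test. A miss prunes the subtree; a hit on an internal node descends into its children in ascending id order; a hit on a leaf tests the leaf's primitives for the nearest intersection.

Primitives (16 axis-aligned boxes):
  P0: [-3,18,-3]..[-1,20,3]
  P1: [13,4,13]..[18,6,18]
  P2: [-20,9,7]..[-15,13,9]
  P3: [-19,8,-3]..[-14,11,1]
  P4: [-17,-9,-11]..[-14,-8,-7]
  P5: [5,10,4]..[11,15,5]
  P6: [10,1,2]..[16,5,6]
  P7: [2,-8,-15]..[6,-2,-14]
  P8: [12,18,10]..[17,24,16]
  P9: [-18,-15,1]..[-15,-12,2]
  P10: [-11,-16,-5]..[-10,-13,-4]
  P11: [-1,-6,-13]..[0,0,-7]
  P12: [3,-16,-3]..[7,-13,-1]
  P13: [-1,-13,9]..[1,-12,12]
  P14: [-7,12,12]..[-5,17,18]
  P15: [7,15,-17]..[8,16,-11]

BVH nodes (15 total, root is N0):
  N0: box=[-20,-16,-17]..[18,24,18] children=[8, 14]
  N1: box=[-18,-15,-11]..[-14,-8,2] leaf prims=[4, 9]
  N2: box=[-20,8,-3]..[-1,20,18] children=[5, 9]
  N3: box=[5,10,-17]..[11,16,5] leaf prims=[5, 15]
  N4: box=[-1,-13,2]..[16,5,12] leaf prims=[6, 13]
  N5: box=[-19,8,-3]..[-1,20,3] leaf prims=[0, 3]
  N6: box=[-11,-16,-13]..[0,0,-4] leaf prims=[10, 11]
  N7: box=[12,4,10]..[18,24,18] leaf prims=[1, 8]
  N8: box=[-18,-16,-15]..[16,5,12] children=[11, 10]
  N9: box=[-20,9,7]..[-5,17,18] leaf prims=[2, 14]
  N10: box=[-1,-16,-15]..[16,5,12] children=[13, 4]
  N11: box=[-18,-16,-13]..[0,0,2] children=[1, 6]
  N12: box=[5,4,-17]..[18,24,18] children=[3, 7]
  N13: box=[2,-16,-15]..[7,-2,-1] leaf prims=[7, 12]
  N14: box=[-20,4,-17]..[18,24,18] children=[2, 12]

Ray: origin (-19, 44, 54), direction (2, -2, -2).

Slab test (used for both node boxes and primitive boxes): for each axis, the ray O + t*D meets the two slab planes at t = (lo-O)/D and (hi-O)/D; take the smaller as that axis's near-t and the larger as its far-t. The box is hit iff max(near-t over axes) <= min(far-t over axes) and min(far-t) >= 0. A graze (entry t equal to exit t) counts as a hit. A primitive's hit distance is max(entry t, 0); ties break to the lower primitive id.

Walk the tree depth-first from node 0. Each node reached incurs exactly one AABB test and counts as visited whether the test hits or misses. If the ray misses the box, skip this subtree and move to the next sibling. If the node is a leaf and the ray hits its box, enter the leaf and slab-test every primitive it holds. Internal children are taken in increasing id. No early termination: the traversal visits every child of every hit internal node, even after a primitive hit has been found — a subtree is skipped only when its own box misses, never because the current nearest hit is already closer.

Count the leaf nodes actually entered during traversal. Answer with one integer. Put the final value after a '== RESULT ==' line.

Trace the traversal:
N0 x:[-1/2,37/2] y:[10,30] z:[18,71/2] -> hit [18,37/2], descend [8, 14]
  N8 x:[1/2,35/2] y:[39/2,30] z:[21,69/2] -> miss, prune
  N14 x:[-1/2,37/2] y:[10,20] z:[18,71/2] -> hit [18,37/2], descend [2, 12]
    N2 x:[-1/2,9] y:[12,18] z:[18,57/2] -> miss, prune
    N12 x:[12,37/2] y:[10,20] z:[18,71/2] -> hit [18,37/2], descend [3, 7]
      N3 x:[12,15] y:[14,17] z:[49/2,71/2] -> miss, prune
      N7 x:[31/2,37/2] y:[10,20] z:[18,22] -> hit [18,37/2] leaf, test {P1(miss), P8(miss)}

7 AABB tests over nodes [0, 8, 14, 2, 12, 3, 7]; 1 leaf entered; closest miss.

== RESULT ==
1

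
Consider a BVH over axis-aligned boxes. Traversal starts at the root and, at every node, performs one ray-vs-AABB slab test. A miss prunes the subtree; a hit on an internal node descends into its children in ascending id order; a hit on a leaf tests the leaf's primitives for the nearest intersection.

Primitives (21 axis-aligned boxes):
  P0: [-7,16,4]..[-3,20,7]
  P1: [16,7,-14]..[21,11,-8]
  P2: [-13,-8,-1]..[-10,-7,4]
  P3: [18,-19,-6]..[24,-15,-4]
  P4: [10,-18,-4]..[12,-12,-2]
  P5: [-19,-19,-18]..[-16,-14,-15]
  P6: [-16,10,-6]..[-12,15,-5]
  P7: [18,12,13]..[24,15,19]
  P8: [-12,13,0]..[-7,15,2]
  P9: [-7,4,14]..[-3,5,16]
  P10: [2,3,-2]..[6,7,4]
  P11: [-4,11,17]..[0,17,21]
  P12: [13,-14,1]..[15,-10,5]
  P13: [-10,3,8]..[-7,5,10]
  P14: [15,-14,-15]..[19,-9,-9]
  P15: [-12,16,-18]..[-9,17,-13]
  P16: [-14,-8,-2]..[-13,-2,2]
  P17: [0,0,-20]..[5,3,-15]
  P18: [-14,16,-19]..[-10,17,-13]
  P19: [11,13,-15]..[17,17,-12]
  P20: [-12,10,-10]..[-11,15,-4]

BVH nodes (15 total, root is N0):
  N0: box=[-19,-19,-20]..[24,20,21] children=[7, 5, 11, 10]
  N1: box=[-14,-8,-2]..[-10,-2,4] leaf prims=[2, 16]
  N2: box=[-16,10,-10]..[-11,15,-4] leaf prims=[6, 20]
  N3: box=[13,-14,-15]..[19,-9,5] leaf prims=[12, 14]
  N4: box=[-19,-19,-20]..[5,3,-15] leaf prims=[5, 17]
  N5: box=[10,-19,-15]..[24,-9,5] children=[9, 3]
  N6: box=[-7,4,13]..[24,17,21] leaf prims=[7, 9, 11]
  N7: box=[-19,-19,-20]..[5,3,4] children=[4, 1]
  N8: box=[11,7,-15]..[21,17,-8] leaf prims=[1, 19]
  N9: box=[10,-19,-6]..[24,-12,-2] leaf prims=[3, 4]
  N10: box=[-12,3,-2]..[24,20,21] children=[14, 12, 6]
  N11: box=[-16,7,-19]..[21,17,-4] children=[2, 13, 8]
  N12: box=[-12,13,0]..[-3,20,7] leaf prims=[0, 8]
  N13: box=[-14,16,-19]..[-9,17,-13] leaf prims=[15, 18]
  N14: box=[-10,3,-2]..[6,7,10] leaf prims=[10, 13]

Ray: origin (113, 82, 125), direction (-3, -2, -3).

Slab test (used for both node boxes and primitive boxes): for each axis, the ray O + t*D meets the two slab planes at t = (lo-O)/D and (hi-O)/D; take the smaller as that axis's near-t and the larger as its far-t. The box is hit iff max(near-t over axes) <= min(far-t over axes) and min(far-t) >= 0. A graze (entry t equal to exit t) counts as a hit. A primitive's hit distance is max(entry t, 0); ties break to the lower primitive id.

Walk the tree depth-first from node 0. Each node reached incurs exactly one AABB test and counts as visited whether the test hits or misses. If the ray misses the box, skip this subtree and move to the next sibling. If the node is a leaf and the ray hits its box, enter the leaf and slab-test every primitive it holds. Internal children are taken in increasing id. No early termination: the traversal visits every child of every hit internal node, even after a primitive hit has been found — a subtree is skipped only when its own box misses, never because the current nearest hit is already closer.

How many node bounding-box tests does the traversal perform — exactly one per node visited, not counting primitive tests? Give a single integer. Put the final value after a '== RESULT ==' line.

Trace the traversal:
N0 x:[89/3,44] y:[31,101/2] z:[104/3,145/3] -> hit [104/3,44], descend [5, 7, 10, 11]
  N5 x:[89/3,103/3] y:[91/2,101/2] z:[40,140/3] -> miss, prune
  N7 x:[36,44] y:[79/2,101/2] z:[121/3,145/3] -> hit [121/3,44], descend [1, 4]
    N1 x:[41,127/3] y:[42,45] z:[121/3,127/3] -> hit [42,127/3] leaf, test {P2(miss), P16@t=42}
    N4 x:[36,44] y:[79/2,101/2] z:[140/3,145/3] -> miss, prune
  N10 x:[89/3,125/3] y:[31,79/2] z:[104/3,127/3] -> hit [104/3,79/2], descend [6, 12, 14]
    N6 x:[89/3,40] y:[65/2,39] z:[104/3,112/3] -> hit [104/3,112/3] leaf, test {P7(miss), P9(miss), P11(miss)}
    N12 x:[116/3,125/3] y:[31,69/2] z:[118/3,125/3] -> miss, prune
    N14 x:[107/3,41] y:[75/2,79/2] z:[115/3,127/3] -> hit [115/3,79/2] leaf, test {P10(miss), P13(miss)}
  N11 x:[92/3,43] y:[65/2,75/2] z:[43,48] -> miss, prune

Visited [0, 5, 7, 1, 4, 10, 6, 12, 14, 11]. Tests: 10 box, 3 leaf. Nearest: P16.

== RESULT ==
10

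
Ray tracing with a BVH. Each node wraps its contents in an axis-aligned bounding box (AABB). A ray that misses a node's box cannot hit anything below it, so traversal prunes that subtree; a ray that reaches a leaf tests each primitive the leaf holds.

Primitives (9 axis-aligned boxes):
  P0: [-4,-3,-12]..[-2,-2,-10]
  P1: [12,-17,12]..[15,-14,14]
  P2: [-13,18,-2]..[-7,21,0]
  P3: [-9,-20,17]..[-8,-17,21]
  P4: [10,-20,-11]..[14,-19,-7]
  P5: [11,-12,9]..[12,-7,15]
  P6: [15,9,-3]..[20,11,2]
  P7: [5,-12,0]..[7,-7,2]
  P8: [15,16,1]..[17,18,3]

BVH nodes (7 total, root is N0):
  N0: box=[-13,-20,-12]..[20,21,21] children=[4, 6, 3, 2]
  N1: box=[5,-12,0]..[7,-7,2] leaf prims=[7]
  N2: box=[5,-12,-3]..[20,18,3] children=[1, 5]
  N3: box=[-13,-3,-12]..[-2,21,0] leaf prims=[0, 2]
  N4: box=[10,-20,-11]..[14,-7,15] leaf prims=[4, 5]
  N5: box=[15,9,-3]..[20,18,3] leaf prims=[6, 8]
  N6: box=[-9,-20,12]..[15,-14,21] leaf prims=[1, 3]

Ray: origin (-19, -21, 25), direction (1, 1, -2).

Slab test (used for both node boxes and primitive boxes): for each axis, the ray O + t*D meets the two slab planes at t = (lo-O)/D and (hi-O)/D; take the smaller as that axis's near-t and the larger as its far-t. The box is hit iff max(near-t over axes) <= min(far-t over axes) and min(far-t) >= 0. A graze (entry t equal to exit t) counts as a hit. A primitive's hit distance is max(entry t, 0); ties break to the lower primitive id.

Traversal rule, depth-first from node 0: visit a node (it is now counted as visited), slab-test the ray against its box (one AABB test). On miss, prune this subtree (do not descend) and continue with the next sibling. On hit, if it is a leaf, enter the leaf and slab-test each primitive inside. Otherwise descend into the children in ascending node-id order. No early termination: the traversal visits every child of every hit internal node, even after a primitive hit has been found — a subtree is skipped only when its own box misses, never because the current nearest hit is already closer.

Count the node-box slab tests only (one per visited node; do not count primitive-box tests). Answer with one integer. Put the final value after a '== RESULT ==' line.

Walk:
N0 x:[6,39] y:[1,42] z:[2,37/2] -> hit [6,37/2], descend [2, 3, 4, 6]
  N2 x:[24,39] y:[9,39] z:[11,14] -> miss, prune
  N3 x:[6,17] y:[18,42] z:[25/2,37/2] -> miss, prune
  N4 x:[29,33] y:[1,14] z:[5,18] -> miss, prune
  N6 x:[10,34] y:[1,7] z:[2,13/2] -> miss, prune

5 AABB tests over nodes [0, 2, 3, 4, 6]; 0 leaves entered; closest miss.

== RESULT ==
5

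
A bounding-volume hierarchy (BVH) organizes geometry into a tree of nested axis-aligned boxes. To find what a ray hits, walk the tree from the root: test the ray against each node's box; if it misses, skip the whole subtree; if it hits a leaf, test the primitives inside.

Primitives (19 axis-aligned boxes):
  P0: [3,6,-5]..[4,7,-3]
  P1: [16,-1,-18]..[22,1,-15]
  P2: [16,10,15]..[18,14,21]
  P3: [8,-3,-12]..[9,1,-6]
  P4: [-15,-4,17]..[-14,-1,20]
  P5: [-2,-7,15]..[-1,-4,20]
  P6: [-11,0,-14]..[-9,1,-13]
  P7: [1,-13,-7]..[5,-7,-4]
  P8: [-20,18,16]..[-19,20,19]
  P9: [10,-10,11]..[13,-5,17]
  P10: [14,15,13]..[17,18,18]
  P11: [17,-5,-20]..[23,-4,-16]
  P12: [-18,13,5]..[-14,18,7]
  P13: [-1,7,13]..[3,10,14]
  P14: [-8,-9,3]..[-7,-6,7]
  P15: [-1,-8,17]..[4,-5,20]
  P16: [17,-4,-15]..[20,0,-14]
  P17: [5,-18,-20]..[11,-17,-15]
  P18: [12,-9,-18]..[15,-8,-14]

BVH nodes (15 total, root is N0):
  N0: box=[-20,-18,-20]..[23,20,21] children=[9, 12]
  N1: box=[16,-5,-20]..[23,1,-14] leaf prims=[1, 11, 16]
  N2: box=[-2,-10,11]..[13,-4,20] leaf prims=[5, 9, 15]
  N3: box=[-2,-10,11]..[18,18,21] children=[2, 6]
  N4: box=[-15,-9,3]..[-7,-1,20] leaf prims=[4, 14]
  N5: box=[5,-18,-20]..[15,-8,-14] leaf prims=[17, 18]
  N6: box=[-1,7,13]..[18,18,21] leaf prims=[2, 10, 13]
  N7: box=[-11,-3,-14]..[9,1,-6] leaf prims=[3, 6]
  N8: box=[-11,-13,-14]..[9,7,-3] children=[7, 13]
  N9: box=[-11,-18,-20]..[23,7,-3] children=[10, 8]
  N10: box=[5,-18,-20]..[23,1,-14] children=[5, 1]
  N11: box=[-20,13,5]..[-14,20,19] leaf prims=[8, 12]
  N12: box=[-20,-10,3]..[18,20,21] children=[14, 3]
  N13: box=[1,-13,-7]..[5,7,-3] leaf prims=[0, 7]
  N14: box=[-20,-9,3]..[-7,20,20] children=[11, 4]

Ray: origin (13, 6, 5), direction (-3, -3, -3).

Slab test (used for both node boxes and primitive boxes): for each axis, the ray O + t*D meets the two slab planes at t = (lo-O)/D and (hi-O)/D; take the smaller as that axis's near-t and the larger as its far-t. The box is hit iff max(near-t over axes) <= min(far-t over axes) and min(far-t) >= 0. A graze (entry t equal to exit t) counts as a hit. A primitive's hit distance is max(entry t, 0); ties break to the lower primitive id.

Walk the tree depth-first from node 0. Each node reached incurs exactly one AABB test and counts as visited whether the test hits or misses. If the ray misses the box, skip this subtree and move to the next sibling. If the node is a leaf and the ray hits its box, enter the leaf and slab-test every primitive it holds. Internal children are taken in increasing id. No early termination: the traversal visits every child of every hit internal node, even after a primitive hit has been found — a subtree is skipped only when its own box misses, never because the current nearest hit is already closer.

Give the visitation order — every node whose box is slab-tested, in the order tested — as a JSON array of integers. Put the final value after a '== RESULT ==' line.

Traverse from the root:
N0 x:[-10/3,11] y:[-14/3,8] z:[-16/3,25/3] -> hit [-10/3,8], descend [9, 12]
  N9 x:[-10/3,8] y:[-1/3,8] z:[8/3,25/3] -> hit [8/3,8], descend [8, 10]
    N8 x:[4/3,8] y:[-1/3,19/3] z:[8/3,19/3] -> hit [8/3,19/3], descend [7, 13]
      N7 x:[4/3,8] y:[5/3,3] z:[11/3,19/3] -> miss, prune
      N13 x:[8/3,4] y:[-1/3,19/3] z:[8/3,4] -> hit [8/3,4] leaf, test {P0(miss), P7(miss)}
    N10 x:[-10/3,8/3] y:[5/3,8] z:[19/3,25/3] -> miss, prune
  N12 x:[-5/3,11] y:[-14/3,16/3] z:[-16/3,2/3] -> hit [-5/3,2/3], descend [3, 14]
    N3 x:[-5/3,5] y:[-4,16/3] z:[-16/3,-2] -> miss, prune
    N14 x:[20/3,11] y:[-14/3,5] z:[-5,2/3] -> miss, prune

order=[0, 9, 8, 7, 13, 10, 12, 3, 14]  |boxes|=9  |leaves|=1  hit=miss

== RESULT ==
[0, 9, 8, 7, 13, 10, 12, 3, 14]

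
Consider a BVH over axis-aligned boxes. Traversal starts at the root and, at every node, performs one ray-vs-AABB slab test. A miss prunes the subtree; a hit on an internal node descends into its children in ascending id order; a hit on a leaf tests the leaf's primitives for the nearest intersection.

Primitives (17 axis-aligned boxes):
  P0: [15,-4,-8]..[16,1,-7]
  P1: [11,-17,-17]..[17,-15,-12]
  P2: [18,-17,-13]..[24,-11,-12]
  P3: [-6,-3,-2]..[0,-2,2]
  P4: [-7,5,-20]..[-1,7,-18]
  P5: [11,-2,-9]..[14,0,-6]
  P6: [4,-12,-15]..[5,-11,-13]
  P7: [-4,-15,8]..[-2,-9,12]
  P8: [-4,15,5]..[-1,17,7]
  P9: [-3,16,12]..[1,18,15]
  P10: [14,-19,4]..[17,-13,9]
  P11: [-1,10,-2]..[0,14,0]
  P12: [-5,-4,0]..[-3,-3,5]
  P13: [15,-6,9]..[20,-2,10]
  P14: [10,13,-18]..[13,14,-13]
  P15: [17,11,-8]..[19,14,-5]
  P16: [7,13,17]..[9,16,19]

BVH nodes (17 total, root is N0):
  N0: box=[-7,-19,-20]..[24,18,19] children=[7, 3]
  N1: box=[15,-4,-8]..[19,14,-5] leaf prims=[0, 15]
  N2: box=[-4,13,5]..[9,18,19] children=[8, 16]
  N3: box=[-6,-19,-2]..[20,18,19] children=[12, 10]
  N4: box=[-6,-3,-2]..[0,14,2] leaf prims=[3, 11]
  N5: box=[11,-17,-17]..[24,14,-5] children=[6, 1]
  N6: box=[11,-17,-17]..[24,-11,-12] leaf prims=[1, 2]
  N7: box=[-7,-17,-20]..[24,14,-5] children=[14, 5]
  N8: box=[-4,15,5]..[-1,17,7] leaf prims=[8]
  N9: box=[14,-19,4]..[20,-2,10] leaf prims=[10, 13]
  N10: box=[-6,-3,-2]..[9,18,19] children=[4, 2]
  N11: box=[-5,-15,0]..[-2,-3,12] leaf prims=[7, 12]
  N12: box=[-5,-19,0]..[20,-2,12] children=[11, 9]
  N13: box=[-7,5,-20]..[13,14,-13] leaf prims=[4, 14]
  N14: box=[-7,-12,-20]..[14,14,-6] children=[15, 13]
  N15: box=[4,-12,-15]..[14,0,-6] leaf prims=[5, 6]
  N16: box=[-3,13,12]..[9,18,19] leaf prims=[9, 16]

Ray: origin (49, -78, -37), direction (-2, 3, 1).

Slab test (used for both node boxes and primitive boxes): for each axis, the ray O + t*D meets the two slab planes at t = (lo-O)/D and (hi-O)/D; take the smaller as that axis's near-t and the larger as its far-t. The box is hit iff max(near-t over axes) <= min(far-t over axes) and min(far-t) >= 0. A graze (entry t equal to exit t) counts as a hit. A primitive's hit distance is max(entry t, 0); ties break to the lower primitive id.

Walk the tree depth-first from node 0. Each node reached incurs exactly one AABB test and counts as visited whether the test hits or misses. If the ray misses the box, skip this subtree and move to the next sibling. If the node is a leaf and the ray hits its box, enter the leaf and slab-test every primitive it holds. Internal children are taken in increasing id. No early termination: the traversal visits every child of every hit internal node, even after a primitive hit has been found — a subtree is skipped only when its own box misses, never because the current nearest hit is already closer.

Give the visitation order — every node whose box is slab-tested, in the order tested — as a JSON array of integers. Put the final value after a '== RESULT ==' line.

Traverse from the root:
N0 x:[25/2,28] y:[59/3,32] z:[17,56] -> hit [59/3,28], descend [3, 7]
  N3 x:[29/2,55/2] y:[59/3,32] z:[35,56] -> miss, prune
  N7 x:[25/2,28] y:[61/3,92/3] z:[17,32] -> hit [61/3,28], descend [5, 14]
    N5 x:[25/2,19] y:[61/3,92/3] z:[20,32] -> miss, prune
    N14 x:[35/2,28] y:[22,92/3] z:[17,31] -> hit [22,28], descend [13, 15]
      N13 x:[18,28] y:[83/3,92/3] z:[17,24] -> miss, prune
      N15 x:[35/2,45/2] y:[22,26] z:[22,31] -> hit [22,45/2] leaf, test {P5(miss), P6@t=22}

order=[0, 3, 7, 5, 14, 13, 15]  |boxes|=7  |leaves|=1  hit=P6

== RESULT ==
[0, 3, 7, 5, 14, 13, 15]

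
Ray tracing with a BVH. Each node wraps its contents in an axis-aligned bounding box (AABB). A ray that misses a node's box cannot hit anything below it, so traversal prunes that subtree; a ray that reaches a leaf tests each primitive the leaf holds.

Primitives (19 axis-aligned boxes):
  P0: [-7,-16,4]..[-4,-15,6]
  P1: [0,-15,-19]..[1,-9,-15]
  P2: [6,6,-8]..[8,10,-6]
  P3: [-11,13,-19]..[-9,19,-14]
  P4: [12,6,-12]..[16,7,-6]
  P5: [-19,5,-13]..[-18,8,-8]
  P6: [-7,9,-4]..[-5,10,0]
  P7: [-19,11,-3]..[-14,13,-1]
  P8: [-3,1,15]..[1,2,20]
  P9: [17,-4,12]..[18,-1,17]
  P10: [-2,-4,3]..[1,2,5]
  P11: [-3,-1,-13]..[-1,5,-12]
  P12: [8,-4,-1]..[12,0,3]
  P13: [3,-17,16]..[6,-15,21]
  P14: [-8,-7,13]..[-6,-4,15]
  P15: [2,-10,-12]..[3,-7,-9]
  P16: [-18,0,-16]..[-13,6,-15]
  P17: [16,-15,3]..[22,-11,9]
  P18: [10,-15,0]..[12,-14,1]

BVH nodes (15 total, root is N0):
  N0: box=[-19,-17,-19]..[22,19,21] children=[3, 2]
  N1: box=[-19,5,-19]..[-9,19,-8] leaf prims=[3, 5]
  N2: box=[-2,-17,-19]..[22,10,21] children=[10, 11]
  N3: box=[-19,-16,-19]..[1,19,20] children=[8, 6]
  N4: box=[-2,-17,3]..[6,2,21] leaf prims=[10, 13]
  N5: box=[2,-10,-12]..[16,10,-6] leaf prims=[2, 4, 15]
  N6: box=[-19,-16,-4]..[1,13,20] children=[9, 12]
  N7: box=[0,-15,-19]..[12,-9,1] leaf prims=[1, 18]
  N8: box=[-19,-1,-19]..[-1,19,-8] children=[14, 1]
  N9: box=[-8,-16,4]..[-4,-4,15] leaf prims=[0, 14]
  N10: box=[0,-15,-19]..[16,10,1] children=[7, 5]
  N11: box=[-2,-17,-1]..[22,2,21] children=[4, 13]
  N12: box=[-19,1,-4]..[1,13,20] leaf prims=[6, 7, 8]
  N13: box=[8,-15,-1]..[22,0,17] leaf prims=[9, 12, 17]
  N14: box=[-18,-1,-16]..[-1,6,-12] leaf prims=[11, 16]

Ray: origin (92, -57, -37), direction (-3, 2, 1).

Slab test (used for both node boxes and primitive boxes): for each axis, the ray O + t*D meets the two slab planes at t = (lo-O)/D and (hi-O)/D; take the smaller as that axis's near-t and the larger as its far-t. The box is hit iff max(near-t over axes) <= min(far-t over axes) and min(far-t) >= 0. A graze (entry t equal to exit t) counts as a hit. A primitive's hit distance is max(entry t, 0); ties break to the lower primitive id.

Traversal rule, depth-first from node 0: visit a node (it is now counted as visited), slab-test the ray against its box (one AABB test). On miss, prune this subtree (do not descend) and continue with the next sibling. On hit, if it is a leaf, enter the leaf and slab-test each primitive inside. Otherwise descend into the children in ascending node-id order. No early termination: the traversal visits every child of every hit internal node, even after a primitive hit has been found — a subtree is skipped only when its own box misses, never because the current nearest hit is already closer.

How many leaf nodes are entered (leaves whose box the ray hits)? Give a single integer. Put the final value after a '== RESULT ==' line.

Walk:
N0 x:[70/3,37] y:[20,38] z:[18,58] -> hit [70/3,37], descend [2, 3]
  N2 x:[70/3,94/3] y:[20,67/2] z:[18,58] -> hit [70/3,94/3], descend [10, 11]
    N10 x:[76/3,92/3] y:[21,67/2] z:[18,38] -> hit [76/3,92/3], descend [5, 7]
      N5 x:[76/3,30] y:[47/2,67/2] z:[25,31] -> hit [76/3,30] leaf, test {P2(miss), P4(miss), P15(miss)}
      N7 x:[80/3,92/3] y:[21,24] z:[18,38] -> miss, prune
    N11 x:[70/3,94/3] y:[20,59/2] z:[36,58] -> miss, prune
  N3 x:[91/3,37] y:[41/2,38] z:[18,57] -> hit [91/3,37], descend [6, 8]
    N6 x:[91/3,37] y:[41/2,35] z:[33,57] -> hit [33,35], descend [9, 12]
      N9 x:[32,100/3] y:[41/2,53/2] z:[41,52] -> miss, prune
      N12 x:[91/3,37] y:[29,35] z:[33,57] -> hit [33,35] leaf, test {P6@t=33, P7(miss), P8(miss)}
    N8 x:[31,37] y:[28,38] z:[18,29] -> miss, prune

Summary -> nodes [0, 2, 10, 5, 7, 11, 3, 6, 9, 12, 8]; box-tests=11; leaf-entries=2; first=P6

== RESULT ==
2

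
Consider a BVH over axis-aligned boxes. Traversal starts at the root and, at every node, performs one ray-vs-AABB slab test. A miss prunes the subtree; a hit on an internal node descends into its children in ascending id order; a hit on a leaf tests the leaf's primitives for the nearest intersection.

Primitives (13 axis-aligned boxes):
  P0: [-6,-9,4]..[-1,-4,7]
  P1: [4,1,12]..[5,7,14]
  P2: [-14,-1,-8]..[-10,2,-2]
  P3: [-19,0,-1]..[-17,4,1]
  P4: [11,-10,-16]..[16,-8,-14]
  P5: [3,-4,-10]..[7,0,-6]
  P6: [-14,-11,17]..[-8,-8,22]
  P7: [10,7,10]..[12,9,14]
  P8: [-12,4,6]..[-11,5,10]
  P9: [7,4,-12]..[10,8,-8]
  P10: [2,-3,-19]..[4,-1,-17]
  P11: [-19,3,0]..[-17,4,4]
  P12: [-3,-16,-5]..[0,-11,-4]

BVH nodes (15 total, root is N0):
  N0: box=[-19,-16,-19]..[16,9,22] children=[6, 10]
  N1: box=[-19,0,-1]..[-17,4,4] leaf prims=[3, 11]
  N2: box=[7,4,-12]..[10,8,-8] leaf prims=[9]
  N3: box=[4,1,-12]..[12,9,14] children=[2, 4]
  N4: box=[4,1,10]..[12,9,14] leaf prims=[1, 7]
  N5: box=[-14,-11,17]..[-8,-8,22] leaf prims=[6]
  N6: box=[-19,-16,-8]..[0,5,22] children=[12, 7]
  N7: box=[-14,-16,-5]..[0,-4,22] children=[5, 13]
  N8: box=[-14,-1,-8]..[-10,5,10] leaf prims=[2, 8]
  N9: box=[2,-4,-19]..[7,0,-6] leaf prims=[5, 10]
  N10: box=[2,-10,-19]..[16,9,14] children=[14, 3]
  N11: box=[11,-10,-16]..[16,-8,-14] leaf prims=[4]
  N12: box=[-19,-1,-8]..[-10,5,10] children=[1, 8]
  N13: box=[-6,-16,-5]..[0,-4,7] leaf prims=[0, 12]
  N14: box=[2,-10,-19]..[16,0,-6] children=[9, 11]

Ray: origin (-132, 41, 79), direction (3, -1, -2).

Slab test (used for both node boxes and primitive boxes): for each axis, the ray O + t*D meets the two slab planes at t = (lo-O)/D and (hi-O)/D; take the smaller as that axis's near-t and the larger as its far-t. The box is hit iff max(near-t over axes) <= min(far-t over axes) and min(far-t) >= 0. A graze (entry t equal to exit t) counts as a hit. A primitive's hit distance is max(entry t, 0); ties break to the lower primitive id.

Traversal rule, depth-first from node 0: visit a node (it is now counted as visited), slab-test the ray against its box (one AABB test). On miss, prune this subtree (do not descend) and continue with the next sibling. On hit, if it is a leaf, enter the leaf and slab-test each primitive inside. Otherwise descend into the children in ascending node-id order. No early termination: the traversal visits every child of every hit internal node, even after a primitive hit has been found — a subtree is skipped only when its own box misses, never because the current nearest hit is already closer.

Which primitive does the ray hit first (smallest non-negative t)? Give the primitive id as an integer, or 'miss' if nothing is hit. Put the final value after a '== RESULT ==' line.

Walk:
N0 x:[113/3,148/3] y:[32,57] z:[57/2,49] -> hit [113/3,49], descend [6, 10]
  N6 x:[113/3,44] y:[36,57] z:[57/2,87/2] -> hit [113/3,87/2], descend [7, 12]
    N7 x:[118/3,44] y:[45,57] z:[57/2,42] -> miss, prune
    N12 x:[113/3,122/3] y:[36,42] z:[69/2,87/2] -> hit [113/3,122/3], descend [1, 8]
      N1 x:[113/3,115/3] y:[37,41] z:[75/2,40] -> hit [113/3,115/3] leaf, test {P3(miss), P11@t=113/3}
      N8 x:[118/3,122/3] y:[36,42] z:[69/2,87/2] -> hit [118/3,122/3] leaf, test {P2@t=81/2, P8(miss)}
  N10 x:[134/3,148/3] y:[32,51] z:[65/2,49] -> hit [134/3,49], descend [3, 14]
    N3 x:[136/3,48] y:[32,40] z:[65/2,91/2] -> miss, prune
    N14 x:[134/3,148/3] y:[41,51] z:[85/2,49] -> hit [134/3,49], descend [9, 11]
      N9 x:[134/3,139/3] y:[41,45] z:[85/2,49] -> hit [134/3,45] leaf, test {P5(miss), P10(miss)}
      N11 x:[143/3,148/3] y:[49,51] z:[93/2,95/2] -> miss, prune

Visited [0, 6, 7, 12, 1, 8, 10, 3, 14, 9, 11]. Tests: 11 box, 3 leaf. Nearest: P11.

== RESULT ==
11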